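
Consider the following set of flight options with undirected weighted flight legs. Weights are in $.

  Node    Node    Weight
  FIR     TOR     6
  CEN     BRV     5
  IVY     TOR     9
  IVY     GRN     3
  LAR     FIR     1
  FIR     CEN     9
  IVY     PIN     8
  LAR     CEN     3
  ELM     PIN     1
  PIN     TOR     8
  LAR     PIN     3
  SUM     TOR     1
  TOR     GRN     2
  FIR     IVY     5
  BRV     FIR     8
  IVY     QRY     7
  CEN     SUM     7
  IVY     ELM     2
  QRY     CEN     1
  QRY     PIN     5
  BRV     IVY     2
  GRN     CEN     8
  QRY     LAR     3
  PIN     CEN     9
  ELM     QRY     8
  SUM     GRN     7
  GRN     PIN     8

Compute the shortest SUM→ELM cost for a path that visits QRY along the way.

Best SUM to QRY: SUM → CEN → QRY costing 8
Shortest QRY→ELM: QRY → PIN → ELM = 6
Total via QRY: 8 + 6 = $14.

$14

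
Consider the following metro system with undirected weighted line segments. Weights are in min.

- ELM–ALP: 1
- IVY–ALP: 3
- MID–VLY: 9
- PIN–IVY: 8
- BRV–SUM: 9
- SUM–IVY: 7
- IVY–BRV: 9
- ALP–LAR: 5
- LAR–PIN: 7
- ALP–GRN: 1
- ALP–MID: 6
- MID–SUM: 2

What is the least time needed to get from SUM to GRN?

9 min

Shortest distances from SUM:
SUM: 0
MID: 2  (via SUM)
IVY: 7  (via SUM)
ALP: 8  (via MID)
GRN: 9  (via ALP)
Shortest route: SUM–MID–ALP–GRN = 9 min.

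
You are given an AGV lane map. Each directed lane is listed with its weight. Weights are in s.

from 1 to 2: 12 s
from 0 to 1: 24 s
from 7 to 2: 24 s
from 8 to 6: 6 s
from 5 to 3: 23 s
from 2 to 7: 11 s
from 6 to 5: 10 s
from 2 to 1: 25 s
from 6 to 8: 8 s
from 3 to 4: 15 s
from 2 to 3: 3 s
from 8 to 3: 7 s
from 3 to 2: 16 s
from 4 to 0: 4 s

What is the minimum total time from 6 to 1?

Settle nodes by increasing distance from 6:
6: 0
8: 8  (via 6)
5: 10  (via 6)
3: 15  (via 8)
4: 30  (via 3)
2: 31  (via 3)
0: 34  (via 4)
7: 42  (via 2)
1: 56  (via 2)
Shortest route: 6–8–3–2–1 = 56 s.

56 s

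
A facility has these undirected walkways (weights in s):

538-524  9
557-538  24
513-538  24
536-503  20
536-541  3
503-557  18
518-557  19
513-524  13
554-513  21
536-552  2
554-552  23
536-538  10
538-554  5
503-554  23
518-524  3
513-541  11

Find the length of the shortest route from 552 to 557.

36 s

Candidate routes:
552 - 536 - 503 - 557: 2+20+18 = 40
552 - 536 - 538 - 557: 2+10+24 = 36
552 - 536 - 538 - 524 - 518 - 557: 2+10+9+3+19 = 43
552 - 536 - 541 - 513 - 524 - 518 - 557: 2+3+11+13+3+19 = 51
Cheapest is 552 - 536 - 538 - 557 at 36 s.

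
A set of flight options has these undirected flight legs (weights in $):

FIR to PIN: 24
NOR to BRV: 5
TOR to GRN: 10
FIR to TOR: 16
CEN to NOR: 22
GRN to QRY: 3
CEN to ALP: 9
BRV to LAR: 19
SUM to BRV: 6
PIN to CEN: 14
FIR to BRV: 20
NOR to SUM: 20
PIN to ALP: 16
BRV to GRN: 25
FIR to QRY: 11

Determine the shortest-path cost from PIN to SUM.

$47

Candidate routes:
PIN → CEN → NOR → BRV → SUM: 14+22+5+6 = 47
PIN → CEN → NOR → SUM: 14+22+20 = 56
PIN → FIR → BRV → SUM: 24+20+6 = 50
Cheapest is PIN → CEN → NOR → BRV → SUM at $47.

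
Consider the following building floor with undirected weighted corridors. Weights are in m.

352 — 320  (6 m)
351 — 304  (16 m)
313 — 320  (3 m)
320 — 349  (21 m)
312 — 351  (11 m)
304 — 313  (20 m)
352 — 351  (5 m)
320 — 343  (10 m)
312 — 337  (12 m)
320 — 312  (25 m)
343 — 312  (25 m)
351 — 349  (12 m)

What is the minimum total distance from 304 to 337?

39 m

Candidate routes:
304–351–312–337: 16+11+12 = 39
304–313–320–352–351–312–337: 20+3+6+5+11+12 = 57
304–313–320–312–337: 20+3+25+12 = 60
304–351–352–320–312–337: 16+5+6+25+12 = 64
The minimum is 39 m via 304–351–312–337.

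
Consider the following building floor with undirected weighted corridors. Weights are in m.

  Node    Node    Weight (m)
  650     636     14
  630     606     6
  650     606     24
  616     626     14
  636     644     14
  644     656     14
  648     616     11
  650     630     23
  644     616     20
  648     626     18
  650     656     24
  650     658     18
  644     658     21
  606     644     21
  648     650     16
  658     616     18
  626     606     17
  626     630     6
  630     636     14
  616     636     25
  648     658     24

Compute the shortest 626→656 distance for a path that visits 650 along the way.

53 m

Shortest 626→650: 626–630–650 = 29
Best 650 to 656: 650–656 costing 24
Total via 650: 29 + 24 = 53 m.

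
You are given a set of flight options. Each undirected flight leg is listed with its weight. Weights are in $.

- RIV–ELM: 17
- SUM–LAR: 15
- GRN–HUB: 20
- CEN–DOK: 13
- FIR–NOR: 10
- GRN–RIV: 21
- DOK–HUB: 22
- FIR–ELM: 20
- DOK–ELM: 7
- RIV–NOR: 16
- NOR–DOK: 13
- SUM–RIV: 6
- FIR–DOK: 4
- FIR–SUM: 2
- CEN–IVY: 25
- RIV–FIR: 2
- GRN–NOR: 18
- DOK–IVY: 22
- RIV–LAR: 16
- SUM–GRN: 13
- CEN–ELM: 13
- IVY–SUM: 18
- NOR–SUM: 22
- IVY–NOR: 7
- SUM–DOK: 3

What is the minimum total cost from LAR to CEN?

Running Dijkstra from LAR:
LAR: 0
SUM: 15  (via LAR)
RIV: 16  (via LAR)
FIR: 17  (via SUM)
DOK: 18  (via SUM)
ELM: 25  (via DOK)
NOR: 27  (via FIR)
GRN: 28  (via SUM)
CEN: 31  (via DOK)
Shortest route: LAR–SUM–DOK–CEN = $31.

$31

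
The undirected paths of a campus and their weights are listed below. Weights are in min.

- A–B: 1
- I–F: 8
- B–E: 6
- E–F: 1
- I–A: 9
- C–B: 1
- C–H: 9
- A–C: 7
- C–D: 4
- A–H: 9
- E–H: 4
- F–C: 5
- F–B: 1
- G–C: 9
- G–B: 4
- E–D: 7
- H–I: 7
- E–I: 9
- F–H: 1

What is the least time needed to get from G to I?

13 min

Settle nodes by increasing distance from G:
G: 0
B: 4  (via G)
A: 5  (via B)
C: 5  (via B)
F: 5  (via B)
E: 6  (via F)
H: 6  (via F)
D: 9  (via C)
I: 13  (via F)
Shortest route: G → B → F → I = 13 min.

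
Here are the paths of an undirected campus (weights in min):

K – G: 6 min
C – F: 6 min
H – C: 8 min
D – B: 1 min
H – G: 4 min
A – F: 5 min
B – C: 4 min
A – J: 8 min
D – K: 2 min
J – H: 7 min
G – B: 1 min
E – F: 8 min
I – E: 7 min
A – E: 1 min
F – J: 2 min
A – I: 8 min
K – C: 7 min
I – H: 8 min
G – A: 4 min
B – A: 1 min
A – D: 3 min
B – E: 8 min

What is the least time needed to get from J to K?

11 min

Candidate routes:
J–F–A–B–D–K: 2+5+1+1+2 = 11
J–F–A–D–K: 2+5+3+2 = 12
Cheapest is J–F–A–B–D–K at 11 min.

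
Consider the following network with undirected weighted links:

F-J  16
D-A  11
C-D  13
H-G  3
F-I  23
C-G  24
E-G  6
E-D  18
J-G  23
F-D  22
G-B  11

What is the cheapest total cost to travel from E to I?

63

Compare a few routes:
E–D–F–I: 18+22+23 = 63
E–G–J–F–I: 6+23+16+23 = 68
E–D–C–G–J–F–I: 18+13+24+23+16+23 = 117
E–G–C–D–F–I: 6+24+13+22+23 = 88
The minimum is 63 via E–D–F–I.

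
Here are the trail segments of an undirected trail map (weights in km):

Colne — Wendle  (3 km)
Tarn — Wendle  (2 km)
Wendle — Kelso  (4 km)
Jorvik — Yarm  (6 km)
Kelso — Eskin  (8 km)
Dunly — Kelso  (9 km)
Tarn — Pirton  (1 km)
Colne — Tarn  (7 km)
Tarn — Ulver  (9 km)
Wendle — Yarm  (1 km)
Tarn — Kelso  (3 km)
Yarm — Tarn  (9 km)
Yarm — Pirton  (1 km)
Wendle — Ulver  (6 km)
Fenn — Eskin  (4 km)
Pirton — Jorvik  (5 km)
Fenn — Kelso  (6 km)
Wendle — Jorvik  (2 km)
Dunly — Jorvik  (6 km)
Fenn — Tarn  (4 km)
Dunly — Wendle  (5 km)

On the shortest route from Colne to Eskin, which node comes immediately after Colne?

Wendle

Enumerating some paths:
Colne–Wendle–Kelso–Eskin: 3+4+8 = 15
Colne–Wendle–Tarn–Fenn–Eskin: 3+2+4+4 = 13
Colne–Wendle–Yarm–Pirton–Tarn–Fenn–Eskin: 3+1+1+1+4+4 = 14
Colne–Tarn–Fenn–Eskin: 7+4+4 = 15
Cheapest is Colne–Wendle–Tarn–Fenn–Eskin at 13 km.
So from Colne the first move is to Wendle.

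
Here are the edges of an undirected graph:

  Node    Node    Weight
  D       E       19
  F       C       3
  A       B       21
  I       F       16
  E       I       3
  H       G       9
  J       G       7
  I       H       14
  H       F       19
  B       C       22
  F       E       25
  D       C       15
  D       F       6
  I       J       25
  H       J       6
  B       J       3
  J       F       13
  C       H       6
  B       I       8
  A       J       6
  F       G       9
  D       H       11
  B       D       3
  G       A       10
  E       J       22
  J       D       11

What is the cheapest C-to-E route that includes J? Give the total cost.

26

Best C to J: C–H–J costing 12
Shortest J→E: J–B–I–E = 14
Total via J: 12 + 14 = 26.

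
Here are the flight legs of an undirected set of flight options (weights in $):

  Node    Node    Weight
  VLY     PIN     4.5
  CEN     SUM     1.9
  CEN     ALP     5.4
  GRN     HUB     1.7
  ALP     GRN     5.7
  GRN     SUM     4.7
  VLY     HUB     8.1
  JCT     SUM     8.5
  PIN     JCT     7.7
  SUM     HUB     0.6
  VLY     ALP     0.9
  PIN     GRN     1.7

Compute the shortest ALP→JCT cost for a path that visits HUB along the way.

Shortest ALP→HUB: ALP–GRN–HUB = 7.4
Best HUB to JCT: HUB–SUM–JCT costing 9.1
Total via HUB: 7.4 + 9.1 = $16.5.

$16.5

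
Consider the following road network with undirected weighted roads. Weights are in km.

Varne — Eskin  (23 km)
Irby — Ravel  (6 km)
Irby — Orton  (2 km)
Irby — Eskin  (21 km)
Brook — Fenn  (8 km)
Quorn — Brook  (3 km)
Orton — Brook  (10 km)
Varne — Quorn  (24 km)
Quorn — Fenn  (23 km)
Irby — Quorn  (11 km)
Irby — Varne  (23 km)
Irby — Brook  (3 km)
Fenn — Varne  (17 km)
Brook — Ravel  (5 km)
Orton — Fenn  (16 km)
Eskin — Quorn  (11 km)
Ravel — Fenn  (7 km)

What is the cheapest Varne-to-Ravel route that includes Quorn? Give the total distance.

Best Varne to Quorn: Varne → Quorn costing 24
Shortest Quorn→Ravel: Quorn → Brook → Ravel = 8
Total via Quorn: 24 + 8 = 32 km.

32 km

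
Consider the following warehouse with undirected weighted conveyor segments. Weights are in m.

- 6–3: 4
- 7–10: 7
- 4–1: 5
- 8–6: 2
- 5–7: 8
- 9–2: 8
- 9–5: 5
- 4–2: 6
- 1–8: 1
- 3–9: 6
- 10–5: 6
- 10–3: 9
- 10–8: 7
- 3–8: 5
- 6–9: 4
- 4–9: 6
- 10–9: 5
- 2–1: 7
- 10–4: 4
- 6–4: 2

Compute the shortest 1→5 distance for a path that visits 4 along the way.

Shortest 1→4: 1–4 = 5
Best 4 to 5: 4–10–5 costing 10
Total via 4: 5 + 10 = 15 m.

15 m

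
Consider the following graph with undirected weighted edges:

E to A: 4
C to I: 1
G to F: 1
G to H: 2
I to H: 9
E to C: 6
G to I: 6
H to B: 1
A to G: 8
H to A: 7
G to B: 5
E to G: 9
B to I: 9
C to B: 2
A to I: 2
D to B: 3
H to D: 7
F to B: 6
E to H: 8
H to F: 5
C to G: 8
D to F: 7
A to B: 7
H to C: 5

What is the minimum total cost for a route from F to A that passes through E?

14

Best F to E: F–G–E costing 10
Shortest E→A: E–A = 4
Total via E: 10 + 4 = 14.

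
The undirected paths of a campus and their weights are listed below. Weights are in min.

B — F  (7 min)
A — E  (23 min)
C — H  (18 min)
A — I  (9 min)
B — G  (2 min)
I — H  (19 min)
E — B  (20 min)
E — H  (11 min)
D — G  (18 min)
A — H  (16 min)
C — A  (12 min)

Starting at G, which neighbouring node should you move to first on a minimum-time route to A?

B

Candidate routes:
G → B → E → H → A: 2+20+11+16 = 49
G → B → E → H → C → A: 2+20+11+18+12 = 63
G → B → E → H → I → A: 2+20+11+19+9 = 61
G → B → E → A: 2+20+23 = 45
The minimum is 45 min via G → B → E → A.
So from G the first move is to B.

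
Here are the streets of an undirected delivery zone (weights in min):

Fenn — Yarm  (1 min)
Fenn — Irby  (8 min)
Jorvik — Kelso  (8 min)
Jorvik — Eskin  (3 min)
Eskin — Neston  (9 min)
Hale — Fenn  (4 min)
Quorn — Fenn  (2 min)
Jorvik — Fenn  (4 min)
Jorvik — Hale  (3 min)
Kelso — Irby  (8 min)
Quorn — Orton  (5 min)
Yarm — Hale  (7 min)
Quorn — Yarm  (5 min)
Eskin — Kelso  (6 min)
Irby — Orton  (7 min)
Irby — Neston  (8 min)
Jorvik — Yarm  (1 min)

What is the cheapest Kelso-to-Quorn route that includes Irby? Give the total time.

18 min

Best Kelso to Irby: Kelso → Irby costing 8
Shortest Irby→Quorn: Irby → Fenn → Quorn = 10
Total via Irby: 8 + 10 = 18 min.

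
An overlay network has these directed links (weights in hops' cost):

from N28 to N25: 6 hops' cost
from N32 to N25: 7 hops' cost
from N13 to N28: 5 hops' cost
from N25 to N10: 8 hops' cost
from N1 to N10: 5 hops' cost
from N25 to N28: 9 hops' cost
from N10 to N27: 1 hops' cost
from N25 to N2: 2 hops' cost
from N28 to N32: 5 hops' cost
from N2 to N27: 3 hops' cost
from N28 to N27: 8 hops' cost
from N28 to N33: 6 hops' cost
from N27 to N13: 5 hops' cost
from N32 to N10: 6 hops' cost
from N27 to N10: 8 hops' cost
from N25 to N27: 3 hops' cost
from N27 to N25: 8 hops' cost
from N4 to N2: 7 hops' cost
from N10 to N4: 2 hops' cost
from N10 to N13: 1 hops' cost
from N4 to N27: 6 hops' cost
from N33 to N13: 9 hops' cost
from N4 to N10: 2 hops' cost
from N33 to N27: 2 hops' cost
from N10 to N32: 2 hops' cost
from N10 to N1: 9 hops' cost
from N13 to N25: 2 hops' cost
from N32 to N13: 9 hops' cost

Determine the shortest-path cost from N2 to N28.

13 hops' cost

Candidate routes:
N2 → N27 → N10 → N13 → N28: 3+8+1+5 = 17
N2 → N27 → N13 → N28: 3+5+5 = 13
The minimum is 13 hops' cost via N2 → N27 → N13 → N28.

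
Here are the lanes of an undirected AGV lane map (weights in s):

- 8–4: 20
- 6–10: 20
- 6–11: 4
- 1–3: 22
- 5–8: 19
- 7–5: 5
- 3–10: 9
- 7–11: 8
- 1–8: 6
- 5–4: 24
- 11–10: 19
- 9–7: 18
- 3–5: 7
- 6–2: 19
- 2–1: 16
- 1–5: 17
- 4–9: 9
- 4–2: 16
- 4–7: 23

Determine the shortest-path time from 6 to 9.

Compare a few routes:
6 - 11 - 7 - 4 - 9: 4+8+23+9 = 44
6 - 11 - 7 - 5 - 4 - 9: 4+8+5+24+9 = 50
6 - 11 - 7 - 9: 4+8+18 = 30
6 - 2 - 4 - 9: 19+16+9 = 44
The minimum is 30 s via 6 - 11 - 7 - 9.

30 s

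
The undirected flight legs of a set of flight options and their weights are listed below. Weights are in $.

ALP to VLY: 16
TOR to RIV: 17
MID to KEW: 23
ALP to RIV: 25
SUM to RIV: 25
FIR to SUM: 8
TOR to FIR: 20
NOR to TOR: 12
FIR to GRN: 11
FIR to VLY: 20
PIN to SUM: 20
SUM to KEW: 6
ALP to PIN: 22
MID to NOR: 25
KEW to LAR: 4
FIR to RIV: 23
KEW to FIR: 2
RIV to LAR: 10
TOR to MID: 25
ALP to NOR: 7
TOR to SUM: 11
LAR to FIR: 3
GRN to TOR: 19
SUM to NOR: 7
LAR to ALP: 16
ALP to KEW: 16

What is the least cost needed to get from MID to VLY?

Shortest distances from MID:
MID: 0
KEW: 23  (via MID)
FIR: 25  (via KEW)
NOR: 25  (via MID)
TOR: 25  (via MID)
LAR: 27  (via KEW)
SUM: 29  (via KEW)
ALP: 32  (via NOR)
GRN: 36  (via FIR)
RIV: 37  (via LAR)
VLY: 45  (via FIR)
Shortest route: MID → KEW → FIR → VLY = $45.

$45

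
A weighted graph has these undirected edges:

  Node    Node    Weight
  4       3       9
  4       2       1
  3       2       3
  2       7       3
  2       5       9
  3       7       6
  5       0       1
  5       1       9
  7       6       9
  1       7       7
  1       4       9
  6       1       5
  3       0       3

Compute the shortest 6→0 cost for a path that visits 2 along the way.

Shortest 6→2: 6 → 7 → 2 = 12
Shortest 2→0: 2 → 3 → 0 = 6
Total via 2: 12 + 6 = 18.

18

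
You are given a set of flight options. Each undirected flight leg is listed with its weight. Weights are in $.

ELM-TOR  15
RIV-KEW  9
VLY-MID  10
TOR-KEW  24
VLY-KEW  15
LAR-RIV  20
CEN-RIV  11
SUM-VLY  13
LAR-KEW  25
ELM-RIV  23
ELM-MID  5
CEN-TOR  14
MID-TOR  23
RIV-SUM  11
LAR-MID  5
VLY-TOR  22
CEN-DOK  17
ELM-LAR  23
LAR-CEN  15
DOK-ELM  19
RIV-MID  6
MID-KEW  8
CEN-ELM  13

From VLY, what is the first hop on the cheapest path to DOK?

Candidate routes:
VLY → MID → ELM → CEN → DOK: 10+5+13+17 = 45
VLY → MID → RIV → CEN → DOK: 10+6+11+17 = 44
VLY → MID → ELM → DOK: 10+5+19 = 34
Cheapest is VLY → MID → ELM → DOK at $34.
So from VLY the first move is to MID.

MID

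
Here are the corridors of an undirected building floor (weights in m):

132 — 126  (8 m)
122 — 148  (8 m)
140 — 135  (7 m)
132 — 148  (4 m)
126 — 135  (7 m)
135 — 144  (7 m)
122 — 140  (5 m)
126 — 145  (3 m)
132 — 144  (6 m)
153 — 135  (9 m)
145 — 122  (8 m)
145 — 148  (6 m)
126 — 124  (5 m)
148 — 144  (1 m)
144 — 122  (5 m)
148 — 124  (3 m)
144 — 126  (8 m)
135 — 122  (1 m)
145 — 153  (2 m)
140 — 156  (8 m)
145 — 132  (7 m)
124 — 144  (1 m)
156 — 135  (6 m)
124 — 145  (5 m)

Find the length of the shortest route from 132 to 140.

Compare a few routes:
132–144–122–140: 6+5+5 = 16
132–148–144–122–140: 4+1+5+5 = 15
The minimum is 15 m via 132–148–144–122–140.

15 m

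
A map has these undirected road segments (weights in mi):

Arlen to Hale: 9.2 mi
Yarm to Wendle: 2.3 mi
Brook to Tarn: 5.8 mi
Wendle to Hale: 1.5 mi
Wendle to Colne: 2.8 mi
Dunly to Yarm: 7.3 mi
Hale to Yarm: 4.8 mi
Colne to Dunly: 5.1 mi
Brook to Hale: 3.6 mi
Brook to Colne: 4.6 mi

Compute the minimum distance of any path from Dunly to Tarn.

15.5 mi

Running Dijkstra from Dunly:
Dunly: 0
Colne: 5.1  (via Dunly)
Yarm: 7.3  (via Dunly)
Wendle: 7.9  (via Colne)
Hale: 9.4  (via Wendle)
Brook: 9.7  (via Colne)
Tarn: 15.5  (via Brook)
Shortest route: Dunly–Colne–Brook–Tarn = 15.5 mi.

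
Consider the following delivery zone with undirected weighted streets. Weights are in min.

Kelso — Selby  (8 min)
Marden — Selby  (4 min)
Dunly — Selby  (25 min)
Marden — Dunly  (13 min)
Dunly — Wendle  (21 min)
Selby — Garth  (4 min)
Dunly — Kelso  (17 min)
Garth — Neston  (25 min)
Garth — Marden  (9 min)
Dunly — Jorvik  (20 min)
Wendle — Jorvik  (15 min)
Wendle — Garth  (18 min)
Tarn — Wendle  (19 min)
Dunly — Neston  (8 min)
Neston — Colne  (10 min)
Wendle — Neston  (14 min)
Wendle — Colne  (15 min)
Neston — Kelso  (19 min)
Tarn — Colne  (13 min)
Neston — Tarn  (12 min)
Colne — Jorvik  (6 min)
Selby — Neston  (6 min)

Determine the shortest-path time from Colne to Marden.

20 min

Candidate routes:
Colne–Neston–Dunly–Marden: 10+8+13 = 31
Colne–Neston–Selby–Marden: 10+6+4 = 20
Colne–Neston–Selby–Garth–Marden: 10+6+4+9 = 29
Cheapest is Colne–Neston–Selby–Marden at 20 min.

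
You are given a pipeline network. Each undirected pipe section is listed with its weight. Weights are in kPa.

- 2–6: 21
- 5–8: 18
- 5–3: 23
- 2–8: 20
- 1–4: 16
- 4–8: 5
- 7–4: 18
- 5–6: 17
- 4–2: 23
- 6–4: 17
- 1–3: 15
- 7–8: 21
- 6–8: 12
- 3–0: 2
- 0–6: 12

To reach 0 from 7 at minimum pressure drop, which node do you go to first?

8

Compare a few routes:
7–8–6–0: 21+12+12 = 45
7–4–8–6–0: 18+5+12+12 = 47
Cheapest is 7–8–6–0 at 45 kPa.
So from 7 the first move is to 8.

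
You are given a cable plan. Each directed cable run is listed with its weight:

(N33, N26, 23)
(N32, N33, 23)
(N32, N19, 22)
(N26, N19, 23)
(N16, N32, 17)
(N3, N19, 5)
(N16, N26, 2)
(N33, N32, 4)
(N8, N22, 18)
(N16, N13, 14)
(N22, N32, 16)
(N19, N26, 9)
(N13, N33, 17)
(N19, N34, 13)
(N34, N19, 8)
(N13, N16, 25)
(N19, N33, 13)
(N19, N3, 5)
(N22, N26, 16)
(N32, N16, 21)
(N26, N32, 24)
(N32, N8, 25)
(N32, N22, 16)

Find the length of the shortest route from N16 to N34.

Settle nodes by increasing distance from N16:
N16: 0
N26: 2  (via N16)
N13: 14  (via N16)
N32: 17  (via N16)
N19: 25  (via N26)
N3: 30  (via N19)
N33: 31  (via N13)
N22: 33  (via N32)
N34: 38  (via N19)
Shortest route: N16 → N26 → N19 → N34 = 38.

38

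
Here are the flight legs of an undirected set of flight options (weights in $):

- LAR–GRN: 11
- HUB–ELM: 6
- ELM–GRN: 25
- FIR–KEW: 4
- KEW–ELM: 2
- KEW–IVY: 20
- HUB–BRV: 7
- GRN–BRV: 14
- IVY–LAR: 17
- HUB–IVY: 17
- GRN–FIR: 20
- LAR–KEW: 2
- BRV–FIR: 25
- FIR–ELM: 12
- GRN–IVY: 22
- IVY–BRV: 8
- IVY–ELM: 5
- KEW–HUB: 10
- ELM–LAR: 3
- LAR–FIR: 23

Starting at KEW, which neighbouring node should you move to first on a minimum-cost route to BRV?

Compare a few routes:
KEW–LAR–ELM–HUB–BRV: 2+3+6+7 = 18
KEW–HUB–BRV: 10+7 = 17
KEW–ELM–IVY–BRV: 2+5+8 = 15
KEW–LAR–ELM–IVY–BRV: 2+3+5+8 = 18
The minimum is $15 via KEW–ELM–IVY–BRV.
So from KEW the first move is to ELM.

ELM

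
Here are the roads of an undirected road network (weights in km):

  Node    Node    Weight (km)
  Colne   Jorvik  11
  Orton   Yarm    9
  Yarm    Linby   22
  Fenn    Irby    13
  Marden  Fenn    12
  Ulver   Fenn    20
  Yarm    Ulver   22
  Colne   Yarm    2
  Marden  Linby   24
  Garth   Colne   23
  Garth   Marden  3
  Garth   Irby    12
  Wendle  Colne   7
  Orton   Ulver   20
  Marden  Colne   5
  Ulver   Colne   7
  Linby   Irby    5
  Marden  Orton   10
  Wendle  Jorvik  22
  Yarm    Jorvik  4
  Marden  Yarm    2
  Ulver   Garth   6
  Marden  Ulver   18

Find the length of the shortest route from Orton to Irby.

Enumerating some paths:
Orton–Yarm–Colne–Marden–Garth–Irby: 9+2+5+3+12 = 31
Orton–Yarm–Marden–Garth–Irby: 9+2+3+12 = 26
Orton–Marden–Fenn–Irby: 10+12+13 = 35
Orton–Marden–Garth–Irby: 10+3+12 = 25
Cheapest is Orton–Marden–Garth–Irby at 25 km.

25 km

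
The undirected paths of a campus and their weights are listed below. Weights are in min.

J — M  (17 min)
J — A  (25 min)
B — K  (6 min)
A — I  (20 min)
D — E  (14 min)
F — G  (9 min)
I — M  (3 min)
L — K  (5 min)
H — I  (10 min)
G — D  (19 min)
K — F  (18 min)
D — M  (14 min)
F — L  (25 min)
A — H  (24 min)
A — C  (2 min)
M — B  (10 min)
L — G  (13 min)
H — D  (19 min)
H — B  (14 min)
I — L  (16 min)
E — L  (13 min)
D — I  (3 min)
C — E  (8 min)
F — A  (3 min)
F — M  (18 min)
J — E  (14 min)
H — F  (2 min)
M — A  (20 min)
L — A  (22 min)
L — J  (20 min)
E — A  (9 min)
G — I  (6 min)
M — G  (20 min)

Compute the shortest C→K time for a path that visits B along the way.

27 min

Shortest C→B: C → A → F → H → B = 21
Shortest B→K: B → K = 6
Total via B: 21 + 6 = 27 min.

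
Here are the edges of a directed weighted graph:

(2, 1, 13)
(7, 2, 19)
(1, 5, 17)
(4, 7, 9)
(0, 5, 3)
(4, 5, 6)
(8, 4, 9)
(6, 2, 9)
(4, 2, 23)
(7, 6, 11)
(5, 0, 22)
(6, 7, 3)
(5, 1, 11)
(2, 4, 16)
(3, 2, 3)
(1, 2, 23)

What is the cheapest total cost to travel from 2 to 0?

44

Settle nodes by increasing distance from 2:
2: 0
1: 13  (via 2)
4: 16  (via 2)
5: 22  (via 4)
7: 25  (via 4)
6: 36  (via 7)
0: 44  (via 5)
Shortest route: 2–4–5–0 = 44.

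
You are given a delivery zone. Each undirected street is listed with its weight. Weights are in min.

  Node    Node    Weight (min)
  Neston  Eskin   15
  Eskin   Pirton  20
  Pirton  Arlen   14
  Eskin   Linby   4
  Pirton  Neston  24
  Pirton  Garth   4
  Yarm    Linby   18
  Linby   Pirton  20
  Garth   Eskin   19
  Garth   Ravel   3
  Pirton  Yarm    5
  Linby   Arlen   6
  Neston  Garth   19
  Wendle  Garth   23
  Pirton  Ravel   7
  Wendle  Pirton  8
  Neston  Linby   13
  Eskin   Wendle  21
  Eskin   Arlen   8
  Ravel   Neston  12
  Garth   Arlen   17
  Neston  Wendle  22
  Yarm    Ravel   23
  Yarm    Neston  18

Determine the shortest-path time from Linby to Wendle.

Settle nodes by increasing distance from Linby:
Linby: 0
Eskin: 4  (via Linby)
Arlen: 6  (via Linby)
Neston: 13  (via Linby)
Yarm: 18  (via Linby)
Pirton: 20  (via Linby)
Garth: 23  (via Eskin)
Ravel: 25  (via Neston)
Wendle: 25  (via Eskin)
Shortest route: Linby → Eskin → Wendle = 25 min.

25 min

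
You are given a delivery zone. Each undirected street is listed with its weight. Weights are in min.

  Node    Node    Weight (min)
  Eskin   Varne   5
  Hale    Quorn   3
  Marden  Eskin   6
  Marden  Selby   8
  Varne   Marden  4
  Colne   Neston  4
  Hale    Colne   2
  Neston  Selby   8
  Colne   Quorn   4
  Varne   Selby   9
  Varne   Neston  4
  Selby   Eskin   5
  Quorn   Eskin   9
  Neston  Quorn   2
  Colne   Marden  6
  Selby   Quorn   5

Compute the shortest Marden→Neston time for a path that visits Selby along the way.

15 min

Shortest Marden→Selby: Marden → Selby = 8
Shortest Selby→Neston: Selby → Quorn → Neston = 7
Total via Selby: 8 + 7 = 15 min.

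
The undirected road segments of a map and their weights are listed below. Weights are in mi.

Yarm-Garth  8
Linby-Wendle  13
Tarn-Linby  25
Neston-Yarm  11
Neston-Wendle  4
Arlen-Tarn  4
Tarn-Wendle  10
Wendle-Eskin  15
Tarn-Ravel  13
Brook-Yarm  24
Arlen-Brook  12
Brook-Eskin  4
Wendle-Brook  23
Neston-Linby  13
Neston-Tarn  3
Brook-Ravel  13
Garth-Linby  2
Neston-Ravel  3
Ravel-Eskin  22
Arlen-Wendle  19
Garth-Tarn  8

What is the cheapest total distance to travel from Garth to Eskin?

Shortest distances from Garth:
Garth: 0
Linby: 2  (via Garth)
Tarn: 8  (via Garth)
Yarm: 8  (via Garth)
Neston: 11  (via Tarn)
Arlen: 12  (via Tarn)
Ravel: 14  (via Neston)
Wendle: 15  (via Linby)
Brook: 24  (via Arlen)
Eskin: 28  (via Brook)
Shortest route: Garth → Tarn → Arlen → Brook → Eskin = 28 mi.

28 mi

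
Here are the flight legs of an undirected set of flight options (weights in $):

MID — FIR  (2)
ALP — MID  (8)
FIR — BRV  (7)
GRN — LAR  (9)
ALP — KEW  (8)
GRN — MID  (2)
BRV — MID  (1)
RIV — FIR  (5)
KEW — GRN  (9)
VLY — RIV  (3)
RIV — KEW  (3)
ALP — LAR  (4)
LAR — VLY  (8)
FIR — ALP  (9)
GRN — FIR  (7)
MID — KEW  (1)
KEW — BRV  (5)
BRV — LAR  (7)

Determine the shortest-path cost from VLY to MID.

$7

Running Dijkstra from VLY:
VLY: 0
RIV: 3  (via VLY)
KEW: 6  (via RIV)
MID: 7  (via KEW)
Shortest route: VLY–RIV–KEW–MID = $7.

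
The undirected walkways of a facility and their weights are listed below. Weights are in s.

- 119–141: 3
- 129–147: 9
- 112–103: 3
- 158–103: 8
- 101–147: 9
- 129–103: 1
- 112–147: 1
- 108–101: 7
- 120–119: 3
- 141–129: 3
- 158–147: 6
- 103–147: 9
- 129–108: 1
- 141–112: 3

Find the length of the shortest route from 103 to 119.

7 s

Shortest distances from 103:
103: 0
129: 1  (via 103)
108: 2  (via 129)
112: 3  (via 103)
147: 4  (via 112)
141: 4  (via 129)
119: 7  (via 141)
Shortest route: 103 → 129 → 141 → 119 = 7 s.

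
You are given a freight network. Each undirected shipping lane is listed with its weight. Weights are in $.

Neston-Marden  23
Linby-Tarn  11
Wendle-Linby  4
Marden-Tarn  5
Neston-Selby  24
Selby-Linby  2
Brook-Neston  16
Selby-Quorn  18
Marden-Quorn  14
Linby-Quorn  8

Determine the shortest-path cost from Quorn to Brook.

$50

Shortest distances from Quorn:
Quorn: 0
Linby: 8  (via Quorn)
Selby: 10  (via Linby)
Wendle: 12  (via Linby)
Marden: 14  (via Quorn)
Tarn: 19  (via Linby)
Neston: 34  (via Selby)
Brook: 50  (via Neston)
Shortest route: Quorn → Linby → Selby → Neston → Brook = $50.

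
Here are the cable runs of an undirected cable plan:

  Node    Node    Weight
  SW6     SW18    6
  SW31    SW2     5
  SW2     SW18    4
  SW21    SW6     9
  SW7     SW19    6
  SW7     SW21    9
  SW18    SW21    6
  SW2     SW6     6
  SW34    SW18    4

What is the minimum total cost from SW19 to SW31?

30

Running Dijkstra from SW19:
SW19: 0
SW7: 6  (via SW19)
SW21: 15  (via SW7)
SW18: 21  (via SW21)
SW6: 24  (via SW21)
SW2: 25  (via SW18)
SW34: 25  (via SW18)
SW31: 30  (via SW2)
Shortest route: SW19–SW7–SW21–SW18–SW2–SW31 = 30.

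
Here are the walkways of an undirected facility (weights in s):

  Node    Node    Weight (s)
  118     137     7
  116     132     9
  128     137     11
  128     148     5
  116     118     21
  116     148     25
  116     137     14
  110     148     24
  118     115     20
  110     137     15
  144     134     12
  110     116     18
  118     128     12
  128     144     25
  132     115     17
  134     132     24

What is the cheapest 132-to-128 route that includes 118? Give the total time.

Shortest 132→118: 132 → 116 → 118 = 30
Best 118 to 128: 118 → 128 costing 12
Total via 118: 30 + 12 = 42 s.

42 s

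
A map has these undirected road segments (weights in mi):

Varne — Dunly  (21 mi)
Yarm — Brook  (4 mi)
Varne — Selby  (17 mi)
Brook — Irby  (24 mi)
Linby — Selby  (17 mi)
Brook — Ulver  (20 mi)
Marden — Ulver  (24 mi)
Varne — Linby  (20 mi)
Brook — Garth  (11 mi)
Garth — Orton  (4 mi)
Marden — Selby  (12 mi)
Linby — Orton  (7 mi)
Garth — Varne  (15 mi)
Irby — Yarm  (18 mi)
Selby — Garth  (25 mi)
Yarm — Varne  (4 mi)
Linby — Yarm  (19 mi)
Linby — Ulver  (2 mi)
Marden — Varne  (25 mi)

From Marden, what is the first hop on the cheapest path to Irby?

Compare a few routes:
Marden - Selby - Varne - Yarm - Brook - Irby: 12+17+4+4+24 = 61
Marden - Varne - Yarm - Brook - Irby: 25+4+4+24 = 57
Marden - Varne - Yarm - Irby: 25+4+18 = 47
Marden - Selby - Varne - Yarm - Irby: 12+17+4+18 = 51
The minimum is 47 mi via Marden - Varne - Yarm - Irby.
So from Marden the first move is to Varne.

Varne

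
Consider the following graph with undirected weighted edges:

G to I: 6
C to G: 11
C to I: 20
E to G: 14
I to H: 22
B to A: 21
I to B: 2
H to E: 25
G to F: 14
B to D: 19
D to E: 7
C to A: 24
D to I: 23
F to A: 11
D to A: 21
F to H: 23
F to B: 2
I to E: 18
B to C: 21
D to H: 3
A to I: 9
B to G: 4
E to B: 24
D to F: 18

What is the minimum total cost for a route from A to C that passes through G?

Shortest A→G: A → I → G = 15
Best G to C: G → C costing 11
Total via G: 15 + 11 = 26.

26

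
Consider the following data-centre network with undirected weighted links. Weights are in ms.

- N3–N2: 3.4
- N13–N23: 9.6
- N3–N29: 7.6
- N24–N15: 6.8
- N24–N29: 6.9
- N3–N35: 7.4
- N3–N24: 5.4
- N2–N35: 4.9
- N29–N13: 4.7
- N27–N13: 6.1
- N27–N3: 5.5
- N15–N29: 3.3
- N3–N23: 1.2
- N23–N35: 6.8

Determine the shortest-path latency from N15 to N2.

14.3 ms

Candidate routes:
N15–N29–N24–N3–N2: 3.3+6.9+5.4+3.4 = 19
N15–N24–N3–N2: 6.8+5.4+3.4 = 15.6
N15–N29–N3–N2: 3.3+7.6+3.4 = 14.3
Cheapest is N15–N29–N3–N2 at 14.3 ms.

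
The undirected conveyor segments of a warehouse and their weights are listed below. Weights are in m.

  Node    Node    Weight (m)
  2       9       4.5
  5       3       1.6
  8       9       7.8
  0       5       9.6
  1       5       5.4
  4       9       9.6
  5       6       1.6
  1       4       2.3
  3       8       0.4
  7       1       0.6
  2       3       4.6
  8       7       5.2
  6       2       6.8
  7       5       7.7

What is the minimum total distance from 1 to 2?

10.8 m

Candidate routes:
1 → 7 → 5 → 3 → 2: 0.6+7.7+1.6+4.6 = 14.5
1 → 5 → 6 → 2: 5.4+1.6+6.8 = 13.8
1 → 5 → 3 → 2: 5.4+1.6+4.6 = 11.6
1 → 7 → 8 → 3 → 2: 0.6+5.2+0.4+4.6 = 10.8
Cheapest is 1 → 7 → 8 → 3 → 2 at 10.8 m.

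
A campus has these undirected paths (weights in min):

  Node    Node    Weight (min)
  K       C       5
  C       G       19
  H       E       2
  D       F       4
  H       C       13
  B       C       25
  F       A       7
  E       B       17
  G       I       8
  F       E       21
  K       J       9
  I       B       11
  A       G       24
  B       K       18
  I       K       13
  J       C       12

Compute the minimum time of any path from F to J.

Compare a few routes:
F - E - H - C - K - J: 21+2+13+5+9 = 50
F - E - H - C - J: 21+2+13+12 = 48
The minimum is 48 min via F - E - H - C - J.

48 min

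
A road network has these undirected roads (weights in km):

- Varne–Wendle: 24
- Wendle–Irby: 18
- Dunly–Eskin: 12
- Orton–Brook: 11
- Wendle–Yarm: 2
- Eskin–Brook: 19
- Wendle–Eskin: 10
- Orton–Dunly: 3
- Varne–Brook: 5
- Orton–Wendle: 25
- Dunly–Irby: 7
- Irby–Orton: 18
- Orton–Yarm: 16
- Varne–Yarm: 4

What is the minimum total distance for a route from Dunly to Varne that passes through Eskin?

28 km

Best Dunly to Eskin: Dunly–Eskin costing 12
Best Eskin to Varne: Eskin–Wendle–Yarm–Varne costing 16
Total via Eskin: 12 + 16 = 28 km.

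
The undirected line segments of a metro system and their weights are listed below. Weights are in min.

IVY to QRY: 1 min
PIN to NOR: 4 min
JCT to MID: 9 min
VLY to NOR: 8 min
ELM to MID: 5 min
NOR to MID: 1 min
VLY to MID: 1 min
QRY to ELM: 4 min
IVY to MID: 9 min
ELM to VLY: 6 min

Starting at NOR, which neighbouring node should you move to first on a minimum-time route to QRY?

Candidate routes:
NOR - MID - ELM - QRY: 1+5+4 = 10
NOR - MID - IVY - QRY: 1+9+1 = 11
NOR - VLY - ELM - QRY: 8+6+4 = 18
NOR - MID - VLY - ELM - QRY: 1+1+6+4 = 12
The minimum is 10 min via NOR - MID - ELM - QRY.
So from NOR the first move is to MID.

MID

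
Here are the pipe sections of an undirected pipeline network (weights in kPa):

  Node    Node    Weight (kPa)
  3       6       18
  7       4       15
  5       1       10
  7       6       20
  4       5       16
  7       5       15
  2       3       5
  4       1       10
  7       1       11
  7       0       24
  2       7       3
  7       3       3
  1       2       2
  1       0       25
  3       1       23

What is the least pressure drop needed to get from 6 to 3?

18 kPa

Running Dijkstra from 6:
6: 0
3: 18  (via 6)
Shortest route: 6–3 = 18 kPa.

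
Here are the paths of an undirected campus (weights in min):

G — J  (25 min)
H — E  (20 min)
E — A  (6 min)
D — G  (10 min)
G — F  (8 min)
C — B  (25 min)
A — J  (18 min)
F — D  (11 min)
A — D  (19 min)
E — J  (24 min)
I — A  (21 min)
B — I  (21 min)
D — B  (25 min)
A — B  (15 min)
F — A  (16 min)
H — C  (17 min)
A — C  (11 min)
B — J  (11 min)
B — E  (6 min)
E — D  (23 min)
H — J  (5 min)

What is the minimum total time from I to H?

Compare a few routes:
I - B - J - H: 21+11+5 = 37
I - A - J - H: 21+18+5 = 44
I - B - E - H: 21+6+20 = 47
The minimum is 37 min via I - B - J - H.

37 min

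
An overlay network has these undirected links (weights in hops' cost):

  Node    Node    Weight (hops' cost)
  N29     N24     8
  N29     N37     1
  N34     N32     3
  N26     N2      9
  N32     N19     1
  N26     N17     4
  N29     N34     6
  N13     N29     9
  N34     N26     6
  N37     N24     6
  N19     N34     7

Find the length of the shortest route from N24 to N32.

Enumerating some paths:
N24 - N37 - N29 - N34 - N32: 6+1+6+3 = 16
N24 - N29 - N34 - N32: 8+6+3 = 17
The minimum is 16 hops' cost via N24 - N37 - N29 - N34 - N32.

16 hops' cost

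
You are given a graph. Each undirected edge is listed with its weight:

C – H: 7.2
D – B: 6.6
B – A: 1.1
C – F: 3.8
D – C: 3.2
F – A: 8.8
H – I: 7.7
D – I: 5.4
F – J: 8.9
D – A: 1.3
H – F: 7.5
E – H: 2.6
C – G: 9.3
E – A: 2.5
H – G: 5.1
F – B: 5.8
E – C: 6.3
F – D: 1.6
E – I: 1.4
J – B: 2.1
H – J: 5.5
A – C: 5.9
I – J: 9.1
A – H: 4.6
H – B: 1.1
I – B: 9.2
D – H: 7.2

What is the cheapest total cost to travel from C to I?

Compare a few routes:
C - D - A - E - I: 3.2+1.3+2.5+1.4 = 8.4
C - E - I: 6.3+1.4 = 7.7
C - D - I: 3.2+5.4 = 8.6
C - A - E - I: 5.9+2.5+1.4 = 9.8
The minimum is 7.7 via C - E - I.

7.7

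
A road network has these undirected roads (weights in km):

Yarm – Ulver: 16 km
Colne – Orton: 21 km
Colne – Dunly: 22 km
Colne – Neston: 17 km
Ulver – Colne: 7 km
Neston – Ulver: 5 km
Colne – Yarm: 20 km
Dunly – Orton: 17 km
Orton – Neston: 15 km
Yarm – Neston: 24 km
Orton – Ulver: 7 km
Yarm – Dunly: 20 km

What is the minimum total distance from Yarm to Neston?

21 km

Running Dijkstra from Yarm:
Yarm: 0
Ulver: 16  (via Yarm)
Colne: 20  (via Yarm)
Dunly: 20  (via Yarm)
Neston: 21  (via Ulver)
Shortest route: Yarm–Ulver–Neston = 21 km.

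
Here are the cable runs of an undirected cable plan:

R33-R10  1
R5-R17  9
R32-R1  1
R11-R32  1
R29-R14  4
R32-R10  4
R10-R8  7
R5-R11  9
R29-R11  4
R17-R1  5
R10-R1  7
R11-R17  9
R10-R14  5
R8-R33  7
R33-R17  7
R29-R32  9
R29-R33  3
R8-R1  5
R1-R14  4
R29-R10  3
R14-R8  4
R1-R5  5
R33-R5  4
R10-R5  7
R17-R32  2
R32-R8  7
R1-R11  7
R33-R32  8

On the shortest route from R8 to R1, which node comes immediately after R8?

R1

Candidate routes:
R8 → R32 → R1: 7+1 = 8
R8 → R14 → R1: 4+4 = 8
R8 → R1: 5 = 5
The minimum is 5 via R8 → R1.
So from R8 the first move is to R1.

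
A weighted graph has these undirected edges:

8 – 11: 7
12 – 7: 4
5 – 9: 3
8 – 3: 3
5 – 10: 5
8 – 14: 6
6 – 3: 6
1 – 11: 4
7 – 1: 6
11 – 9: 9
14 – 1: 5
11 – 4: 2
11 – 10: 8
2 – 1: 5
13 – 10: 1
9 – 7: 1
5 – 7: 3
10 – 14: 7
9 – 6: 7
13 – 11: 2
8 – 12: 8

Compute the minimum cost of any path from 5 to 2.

14

Enumerating some paths:
5 - 9 - 7 - 1 - 2: 3+1+6+5 = 15
5 - 7 - 1 - 2: 3+6+5 = 14
Cheapest is 5 - 7 - 1 - 2 at 14.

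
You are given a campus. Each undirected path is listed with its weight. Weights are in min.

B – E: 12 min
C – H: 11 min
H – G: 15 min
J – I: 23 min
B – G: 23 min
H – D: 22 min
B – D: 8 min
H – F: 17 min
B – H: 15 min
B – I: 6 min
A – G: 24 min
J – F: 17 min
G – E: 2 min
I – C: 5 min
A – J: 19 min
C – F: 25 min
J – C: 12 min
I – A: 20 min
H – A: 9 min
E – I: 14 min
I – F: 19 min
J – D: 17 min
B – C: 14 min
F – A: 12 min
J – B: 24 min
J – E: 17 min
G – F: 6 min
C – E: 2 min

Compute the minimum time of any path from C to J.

12 min

Running Dijkstra from C:
C: 0
E: 2  (via C)
G: 4  (via E)
I: 5  (via C)
F: 10  (via G)
B: 11  (via I)
H: 11  (via C)
J: 12  (via C)
Shortest route: C → J = 12 min.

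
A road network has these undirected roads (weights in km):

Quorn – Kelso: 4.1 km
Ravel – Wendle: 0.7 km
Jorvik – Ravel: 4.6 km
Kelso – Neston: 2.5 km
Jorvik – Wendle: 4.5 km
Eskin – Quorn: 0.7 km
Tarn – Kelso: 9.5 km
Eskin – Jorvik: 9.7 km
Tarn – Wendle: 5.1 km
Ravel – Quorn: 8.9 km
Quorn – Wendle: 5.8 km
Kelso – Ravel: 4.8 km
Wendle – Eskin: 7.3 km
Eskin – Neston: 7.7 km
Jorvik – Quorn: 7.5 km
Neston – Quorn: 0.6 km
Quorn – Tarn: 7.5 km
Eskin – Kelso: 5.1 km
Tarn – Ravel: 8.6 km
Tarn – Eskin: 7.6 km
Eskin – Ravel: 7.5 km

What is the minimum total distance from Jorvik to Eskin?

8.2 km

Shortest distances from Jorvik:
Jorvik: 0
Wendle: 4.5  (via Jorvik)
Ravel: 4.6  (via Jorvik)
Quorn: 7.5  (via Jorvik)
Neston: 8.1  (via Quorn)
Eskin: 8.2  (via Quorn)
Shortest route: Jorvik–Quorn–Eskin = 8.2 km.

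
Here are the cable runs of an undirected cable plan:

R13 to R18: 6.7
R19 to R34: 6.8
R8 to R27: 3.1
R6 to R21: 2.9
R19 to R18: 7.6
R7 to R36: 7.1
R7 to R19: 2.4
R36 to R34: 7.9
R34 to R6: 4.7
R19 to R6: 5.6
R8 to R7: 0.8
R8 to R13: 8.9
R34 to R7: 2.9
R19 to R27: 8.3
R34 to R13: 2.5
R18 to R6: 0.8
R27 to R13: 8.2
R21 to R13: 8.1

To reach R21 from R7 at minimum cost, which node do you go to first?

Enumerating some paths:
R7 - R19 - R18 - R6 - R21: 2.4+7.6+0.8+2.9 = 13.7
R7 - R34 - R13 - R21: 2.9+2.5+8.1 = 13.5
R7 - R34 - R6 - R21: 2.9+4.7+2.9 = 10.5
R7 - R19 - R6 - R21: 2.4+5.6+2.9 = 10.9
The minimum is 10.5 via R7 - R34 - R6 - R21.
So from R7 the first move is to R34.

R34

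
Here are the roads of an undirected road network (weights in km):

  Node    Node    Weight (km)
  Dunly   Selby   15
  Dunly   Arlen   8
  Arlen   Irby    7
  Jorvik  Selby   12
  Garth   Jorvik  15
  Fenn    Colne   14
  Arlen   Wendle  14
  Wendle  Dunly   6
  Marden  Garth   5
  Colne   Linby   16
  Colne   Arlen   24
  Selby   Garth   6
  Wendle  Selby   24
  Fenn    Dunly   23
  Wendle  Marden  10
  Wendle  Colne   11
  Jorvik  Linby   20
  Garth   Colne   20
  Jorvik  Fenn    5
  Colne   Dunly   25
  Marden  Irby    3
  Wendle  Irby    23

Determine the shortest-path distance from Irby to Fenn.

Running Dijkstra from Irby:
Irby: 0
Marden: 3  (via Irby)
Arlen: 7  (via Irby)
Garth: 8  (via Marden)
Wendle: 13  (via Marden)
Selby: 14  (via Garth)
Dunly: 15  (via Arlen)
Jorvik: 23  (via Garth)
Colne: 24  (via Wendle)
Fenn: 28  (via Jorvik)
Shortest route: Irby–Marden–Garth–Jorvik–Fenn = 28 km.

28 km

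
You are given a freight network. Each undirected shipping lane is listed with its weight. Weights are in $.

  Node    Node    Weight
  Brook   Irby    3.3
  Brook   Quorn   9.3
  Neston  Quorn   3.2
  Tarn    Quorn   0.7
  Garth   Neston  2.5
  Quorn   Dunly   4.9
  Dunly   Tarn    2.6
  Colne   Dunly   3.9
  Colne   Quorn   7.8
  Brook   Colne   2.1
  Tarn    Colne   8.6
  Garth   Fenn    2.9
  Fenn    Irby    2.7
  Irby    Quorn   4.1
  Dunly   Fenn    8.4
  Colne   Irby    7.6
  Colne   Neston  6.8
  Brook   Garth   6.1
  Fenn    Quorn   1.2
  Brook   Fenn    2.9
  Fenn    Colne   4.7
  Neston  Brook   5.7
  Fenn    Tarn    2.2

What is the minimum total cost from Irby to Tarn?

Shortest distances from Irby:
Irby: 0
Fenn: 2.7  (via Irby)
Brook: 3.3  (via Irby)
Quorn: 3.9  (via Fenn)
Tarn: 4.6  (via Quorn)
Shortest route: Irby–Fenn–Quorn–Tarn = $4.6.

$4.6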